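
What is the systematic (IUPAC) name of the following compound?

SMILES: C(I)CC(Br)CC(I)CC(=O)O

Counting along the main chain through the –COOH group gives 7 carbons: the parent is heptane.
A carboxylic acid (terminal –COOH) is the principal characteristic group, giving the suffix -oic acid.
Number the chain so that the carboxylic acid carbon is C-1 by definition.
This places a bromo group at C-5; iodo groups at C-3 and C-7.
Substituent prefixes are cited in alphabetical order (multiplying prefixes like di-/tri- are ignored for ordering).
Putting it together: 5-bromo-3,7-diiodoheptanoic acid.

5-bromo-3,7-diiodoheptanoic acid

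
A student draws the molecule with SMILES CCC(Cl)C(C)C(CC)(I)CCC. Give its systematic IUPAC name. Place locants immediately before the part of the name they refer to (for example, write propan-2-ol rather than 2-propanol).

The longest carbon chain is 8 atoms: the parent is octane.
Number the chain so that the substituent locant set {3,4,5,5} is lower than {4,4,5,6} at the first point of difference.
This places a chloro group at C-3; an ethyl group at C-5; an iodo group at C-5; a methyl group at C-4.
Prefixes are listed alphabetically: chloro, ethyl, iodo, methyl.
The name is 3-chloro-5-ethyl-5-iodo-4-methyloctane.

3-chloro-5-ethyl-5-iodo-4-methyloctane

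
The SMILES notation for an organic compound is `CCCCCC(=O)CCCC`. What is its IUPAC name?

The longest carbon chain that includes the carbonyl has 10 carbons, so the parent hydride is decane.
The highest-priority functional group is a ketone (C=O on an internal carbon), so the name ends in -one.
Choose the numbering such that numbering from this end puts the carbonyl group at C-5 rather than C-6.
That gives the carbonyl at C-5.
Putting it together: decan-5-one.

decan-5-one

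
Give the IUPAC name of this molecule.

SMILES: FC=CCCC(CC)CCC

5-ethyl-1-fluorooct-1-ene

The longest chain bearing the multiple bond is 8 carbons long (octane).
There is one C=C double bond, indicated by the ending -ene.
Choose the numbering such that numbering from this end puts the double bond at C-1 rather than C-7.
That gives the double bond between C-1 and C-2; an ethyl group at C-5; a fluoro group at C-1.
Substituent prefixes are cited in alphabetical order (multiplying prefixes like di-/tri- are ignored for ordering).
Assembling the pieces gives 5-ethyl-1-fluorooct-1-ene.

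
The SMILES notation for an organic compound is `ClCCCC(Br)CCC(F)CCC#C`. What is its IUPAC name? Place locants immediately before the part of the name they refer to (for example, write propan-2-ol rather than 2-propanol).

Counting along the main chain through the multiple bond gives 11 carbons: the parent is undecane.
The chain contains a C≡C triple bond, so the unsaturation ending is -yne.
Number the chain so that numbering from this end puts the triple bond at C-1 rather than C-10.
This places the triple bond between C-1 and C-2; a bromo group at C-8; a chloro group at C-11; a fluoro group at C-5.
Prefixes are listed alphabetically: bromo, chloro, fluoro.
Assembling the pieces gives 8-bromo-11-chloro-5-fluoroundec-1-yne.

8-bromo-11-chloro-5-fluoroundec-1-yne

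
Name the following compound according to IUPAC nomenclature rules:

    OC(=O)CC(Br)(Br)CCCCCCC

3,3-dibromodecanoic acid

The longest carbon chain that includes the –COOH group has 10 carbons, so the parent hydride is decane.
The principal characteristic group is a carboxylic acid (terminal –COOH), named with the suffix -oic acid.
Choose the numbering such that the carboxylic acid carbon is C-1 by definition.
With this numbering: two bromo groups at C-3.
The name is 3,3-dibromodecanoic acid.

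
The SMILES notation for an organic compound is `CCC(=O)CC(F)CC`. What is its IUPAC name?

Counting along the main chain through the carbonyl gives 7 carbons: the parent is heptane.
The principal characteristic group is a ketone (C=O on an internal carbon), named with the suffix -one.
Choose the numbering such that numbering from this end puts the carbonyl group at C-3 rather than C-5.
That gives the carbonyl at C-3; a fluoro group at C-5.
Assembling the pieces gives 5-fluoroheptan-3-one.

5-fluoroheptan-3-one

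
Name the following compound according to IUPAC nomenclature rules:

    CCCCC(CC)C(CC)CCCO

Counting along the main chain through the –OH group gives 9 carbons: the parent is nonane.
The principal characteristic group is an alcohol (–OH), named with the suffix -ol.
Number the chain so that numbering from this end puts the hydroxyl group at C-1 rather than C-9.
That gives the hydroxyl at C-1; ethyl groups at C-4 and C-5.
Putting it together: 4,5-diethylnonan-1-ol.

4,5-diethylnonan-1-ol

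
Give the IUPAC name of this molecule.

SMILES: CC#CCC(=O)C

hex-4-yn-2-one

The longest chain bearing the carbonyl and the multiple bond is 6 carbons long (hexane).
The principal characteristic group is a ketone (C=O on an internal carbon), named with the suffix -one.
There is one C≡C triple bond, indicated by the ending -yne.
Choose the numbering such that numbering from this end puts the carbonyl group at C-2 rather than C-5.
With this numbering: the carbonyl at C-2; the triple bond between C-4 and C-5.
Assembling the pieces gives hex-4-yn-2-one.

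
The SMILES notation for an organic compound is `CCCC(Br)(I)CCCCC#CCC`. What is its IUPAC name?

The longest chain bearing the multiple bond is 12 carbons long (dodecane).
The chain contains a C≡C triple bond, so the unsaturation ending is -yne.
The numbering direction is chosen so that numbering from this end puts the triple bond at C-3 rather than C-9.
With this numbering: the triple bond between C-3 and C-4; a bromo group at C-9; an iodo group at C-9.
Prefixes are listed alphabetically: bromo, iodo.
Putting it together: 9-bromo-9-iodododec-3-yne.

9-bromo-9-iodododec-3-yne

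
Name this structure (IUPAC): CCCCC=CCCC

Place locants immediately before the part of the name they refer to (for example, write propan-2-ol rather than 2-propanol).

The longest carbon chain that includes the multiple bond has 9 carbons, so the parent hydride is nonane.
There is one C=C double bond, indicated by the ending -ene.
Number the chain so that numbering from this end puts the double bond at C-4 rather than C-5.
This places the double bond between C-4 and C-5.
Putting it together: non-4-ene.

non-4-ene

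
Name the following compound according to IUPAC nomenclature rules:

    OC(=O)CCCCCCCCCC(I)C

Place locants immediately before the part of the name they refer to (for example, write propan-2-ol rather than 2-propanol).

Counting along the main chain through the –COOH group gives 12 carbons: the parent is dodecane.
A carboxylic acid (terminal –COOH) is the principal characteristic group, giving the suffix -oic acid.
Choose the numbering such that the carboxylic acid carbon is C-1 by definition.
This places an iodo group at C-11.
Putting it together: 11-iodododecanoic acid.

11-iodododecanoic acid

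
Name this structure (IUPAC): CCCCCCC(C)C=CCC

The longest carbon chain that includes the multiple bond has 11 carbons, so the parent hydride is undecane.
The chain contains a C=C double bond, so the unsaturation ending is -ene.
The numbering direction is chosen so that numbering from this end puts the double bond at C-3 rather than C-8.
This places the double bond between C-3 and C-4; a methyl group at C-5.
The name is 5-methylundec-3-ene.

5-methylundec-3-ene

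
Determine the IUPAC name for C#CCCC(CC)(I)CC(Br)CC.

Counting along the main chain through the multiple bond gives 9 carbons: the parent is nonane.
The chain contains a C≡C triple bond, so the unsaturation ending is -yne.
Choose the numbering such that numbering from this end puts the triple bond at C-1 rather than C-8.
That gives the triple bond between C-1 and C-2; a bromo group at C-7; an ethyl group at C-5; an iodo group at C-5.
Substituent prefixes are cited in alphabetical order (multiplying prefixes like di-/tri- are ignored for ordering).
Assembling the pieces gives 7-bromo-5-ethyl-5-iodonon-1-yne.

7-bromo-5-ethyl-5-iodonon-1-yne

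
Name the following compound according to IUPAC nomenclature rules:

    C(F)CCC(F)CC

The parent chain contains 6 carbons (hexane).
The numbering direction is chosen so that the substituent locant set {1,4} is lower than {3,6} at the first point of difference.
That gives fluoro groups at C-1 and C-4.
Putting it together: 1,4-difluorohexane.

1,4-difluorohexane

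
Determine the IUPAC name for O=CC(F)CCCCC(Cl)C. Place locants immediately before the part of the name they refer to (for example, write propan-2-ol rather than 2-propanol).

Counting along the main chain through the –CHO group gives 8 carbons: the parent is octane.
The principal characteristic group is an aldehyde (terminal –CHO), named with the suffix -al.
Choose the numbering such that the aldehyde carbon is C-1 by definition.
With this numbering: a chloro group at C-7; a fluoro group at C-2.
Substituent prefixes are cited in alphabetical order (multiplying prefixes like di-/tri- are ignored for ordering).
Putting it together: 7-chloro-2-fluorooctanal.

7-chloro-2-fluorooctanal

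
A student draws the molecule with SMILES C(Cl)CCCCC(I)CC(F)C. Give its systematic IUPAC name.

The longest carbon chain is 9 atoms: the parent is nonane.
The numbering direction is chosen so that the substituent locant set {1,6,8} is lower than {2,4,9} at the first point of difference.
With this numbering: a chloro group at C-1; a fluoro group at C-8; an iodo group at C-6.
Prefixes are listed alphabetically: chloro, fluoro, iodo.
The name is 1-chloro-8-fluoro-6-iodononane.

1-chloro-8-fluoro-6-iodononane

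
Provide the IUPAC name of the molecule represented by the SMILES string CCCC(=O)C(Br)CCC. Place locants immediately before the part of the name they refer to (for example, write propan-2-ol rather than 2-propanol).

5-bromooctan-4-one

The longest carbon chain that includes the carbonyl has 8 carbons, so the parent hydride is octane.
The principal characteristic group is a ketone (C=O on an internal carbon), named with the suffix -one.
The numbering direction is chosen so that numbering from this end puts the carbonyl group at C-4 rather than C-5.
That gives the carbonyl at C-4; a bromo group at C-5.
Assembling the pieces gives 5-bromooctan-4-one.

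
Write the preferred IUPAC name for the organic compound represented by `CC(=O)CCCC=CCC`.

non-6-en-2-one

Counting along the main chain through the carbonyl and the multiple bond gives 9 carbons: the parent is nonane.
A ketone (C=O on an internal carbon) is the principal characteristic group, giving the suffix -one.
There is one C=C double bond, indicated by the ending -ene.
Choose the numbering such that numbering from this end puts the carbonyl group at C-2 rather than C-8.
That gives the carbonyl at C-2; the double bond between C-6 and C-7.
The name is non-6-en-2-one.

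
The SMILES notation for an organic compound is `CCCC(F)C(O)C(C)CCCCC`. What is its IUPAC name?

The longest carbon chain that includes the –OH group has 11 carbons, so the parent hydride is undecane.
An alcohol (–OH) is the principal characteristic group, giving the suffix -ol.
Choose the numbering such that numbering from this end puts the hydroxyl group at C-5 rather than C-7.
This places the hydroxyl at C-5; a fluoro group at C-4; a methyl group at C-6.
Prefixes are listed alphabetically: fluoro, methyl.
Assembling the pieces gives 4-fluoro-6-methylundecan-5-ol.

4-fluoro-6-methylundecan-5-ol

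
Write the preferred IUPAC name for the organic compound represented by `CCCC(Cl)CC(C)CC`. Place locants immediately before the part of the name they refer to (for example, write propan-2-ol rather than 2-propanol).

The longest continuous carbon chain has 8 atoms, so the parent hydride is octane.
Choose the numbering such that the substituent locant set {3,5} is lower than {4,6} at the first point of difference.
That gives a chloro group at C-5; a methyl group at C-3.
Prefixes are listed alphabetically: chloro, methyl.
Putting it together: 5-chloro-3-methyloctane.

5-chloro-3-methyloctane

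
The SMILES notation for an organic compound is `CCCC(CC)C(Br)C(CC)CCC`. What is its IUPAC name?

The longest carbon chain is 9 atoms: the parent is nonane.
Numbering from either end gives identical locants here.
With this numbering: a bromo group at C-5; ethyl groups at C-4 and C-6.
Prefixes are listed alphabetically: bromo, ethyl.
Putting it together: 5-bromo-4,6-diethylnonane.

5-bromo-4,6-diethylnonane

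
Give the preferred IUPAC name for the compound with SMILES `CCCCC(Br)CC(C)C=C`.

5-bromo-3-methylnon-1-ene

Counting along the main chain through the multiple bond gives 9 carbons: the parent is nonane.
The chain contains a C=C double bond, so the unsaturation ending is -ene.
Choose the numbering such that numbering from this end puts the double bond at C-1 rather than C-8.
With this numbering: the double bond between C-1 and C-2; a bromo group at C-5; a methyl group at C-3.
Prefixes are listed alphabetically: bromo, methyl.
Assembling the pieces gives 5-bromo-3-methylnon-1-ene.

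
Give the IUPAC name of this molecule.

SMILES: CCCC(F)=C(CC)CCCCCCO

7-ethyl-8-fluoroundec-7-en-1-ol

Counting along the main chain through the –OH group and the multiple bond gives 11 carbons: the parent is undecane.
An alcohol (–OH) is the principal characteristic group, giving the suffix -ol.
The chain contains a C=C double bond, so the unsaturation ending is -ene.
The numbering direction is chosen so that numbering from this end puts the hydroxyl group at C-1 rather than C-11.
This places the hydroxyl at C-1; the double bond between C-7 and C-8; an ethyl group at C-7; a fluoro group at C-8.
Prefixes are listed alphabetically: ethyl, fluoro.
Assembling the pieces gives 7-ethyl-8-fluoroundec-7-en-1-ol.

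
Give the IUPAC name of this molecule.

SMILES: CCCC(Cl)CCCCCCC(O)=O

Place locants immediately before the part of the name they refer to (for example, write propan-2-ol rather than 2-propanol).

8-chloroundecanoic acid

The longest carbon chain that includes the –COOH group has 11 carbons, so the parent hydride is undecane.
The principal characteristic group is a carboxylic acid (terminal –COOH), named with the suffix -oic acid.
The numbering direction is chosen so that the carboxylic acid carbon is C-1 by definition.
With this numbering: a chloro group at C-8.
The name is 8-chloroundecanoic acid.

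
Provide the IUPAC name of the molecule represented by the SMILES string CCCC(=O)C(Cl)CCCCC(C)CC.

5-chloro-10-methyldodecan-4-one

The longest carbon chain that includes the carbonyl has 12 carbons, so the parent hydride is dodecane.
The principal characteristic group is a ketone (C=O on an internal carbon), named with the suffix -one.
Choose the numbering such that numbering from this end puts the carbonyl group at C-4 rather than C-9.
This places the carbonyl at C-4; a chloro group at C-5; a methyl group at C-10.
Substituent prefixes are cited in alphabetical order (multiplying prefixes like di-/tri- are ignored for ordering).
Putting it together: 5-chloro-10-methyldodecan-4-one.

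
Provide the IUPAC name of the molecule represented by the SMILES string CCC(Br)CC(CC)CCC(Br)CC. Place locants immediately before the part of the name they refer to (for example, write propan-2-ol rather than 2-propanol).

The longest carbon chain is 10 atoms: the parent is decane.
The numbering direction is chosen so that the substituent locant set {3,5,8} is lower than {3,6,8} at the first point of difference.
With this numbering: bromo groups at C-3 and C-8; an ethyl group at C-5.
The substituents are ordered alphabetically, ignoring any di-/tri- multipliers.
The name is 3,8-dibromo-5-ethyldecane.

3,8-dibromo-5-ethyldecane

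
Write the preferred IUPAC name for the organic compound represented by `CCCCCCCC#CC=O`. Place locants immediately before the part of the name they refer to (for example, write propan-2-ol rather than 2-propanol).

The longest chain bearing the –CHO group and the multiple bond is 10 carbons long (decane).
The principal characteristic group is an aldehyde (terminal –CHO), named with the suffix -al.
A C≡C triple bond in the chain gives the infix -yne-.
Choose the numbering such that the aldehyde carbon is C-1 by definition.
That gives the triple bond between C-2 and C-3.
The name is dec-2-ynal.

dec-2-ynal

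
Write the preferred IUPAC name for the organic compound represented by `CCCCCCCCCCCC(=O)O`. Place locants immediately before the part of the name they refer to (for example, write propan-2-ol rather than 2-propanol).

The longest carbon chain that includes the –COOH group has 12 carbons, so the parent hydride is dodecane.
A carboxylic acid (terminal –COOH) is the principal characteristic group, giving the suffix -oic acid.
Number the chain so that the carboxylic acid carbon is C-1 by definition.
Assembling the pieces gives dodecanoic acid.

dodecanoic acid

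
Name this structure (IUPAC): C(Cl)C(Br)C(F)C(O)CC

The longest carbon chain that includes the –OH group has 6 carbons, so the parent hydride is hexane.
The principal characteristic group is an alcohol (–OH), named with the suffix -ol.
Number the chain so that numbering from this end puts the hydroxyl group at C-3 rather than C-4.
With this numbering: the hydroxyl at C-3; a bromo group at C-5; a chloro group at C-6; a fluoro group at C-4.
Prefixes are listed alphabetically: bromo, chloro, fluoro.
Putting it together: 5-bromo-6-chloro-4-fluorohexan-3-ol.

5-bromo-6-chloro-4-fluorohexan-3-ol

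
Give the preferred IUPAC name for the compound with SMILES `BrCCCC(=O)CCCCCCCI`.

The longest carbon chain that includes the carbonyl has 11 carbons, so the parent hydride is undecane.
A ketone (C=O on an internal carbon) is the principal characteristic group, giving the suffix -one.
Choose the numbering such that numbering from this end puts the carbonyl group at C-4 rather than C-8.
That gives the carbonyl at C-4; a bromo group at C-1; an iodo group at C-11.
The substituents are ordered alphabetically, ignoring any di-/tri- multipliers.
Assembling the pieces gives 1-bromo-11-iodoundecan-4-one.

1-bromo-11-iodoundecan-4-one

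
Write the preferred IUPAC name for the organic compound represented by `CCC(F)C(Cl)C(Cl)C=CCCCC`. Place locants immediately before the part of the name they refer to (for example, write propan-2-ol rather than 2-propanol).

7,8-dichloro-9-fluoroundec-5-ene

Counting along the main chain through the multiple bond gives 11 carbons: the parent is undecane.
A C=C double bond in the chain gives the infix -ene-.
Number the chain so that numbering from this end puts the double bond at C-5 rather than C-6.
This places the double bond between C-5 and C-6; chloro groups at C-7 and C-8; a fluoro group at C-9.
The substituents are ordered alphabetically, ignoring any di-/tri- multipliers.
Putting it together: 7,8-dichloro-9-fluoroundec-5-ene.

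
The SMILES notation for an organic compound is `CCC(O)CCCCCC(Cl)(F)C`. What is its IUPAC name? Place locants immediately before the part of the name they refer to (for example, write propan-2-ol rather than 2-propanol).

9-chloro-9-fluorodecan-3-ol

The longest carbon chain that includes the –OH group has 10 carbons, so the parent hydride is decane.
The highest-priority functional group is an alcohol (–OH), so the name ends in -ol.
The numbering direction is chosen so that numbering from this end puts the hydroxyl group at C-3 rather than C-8.
With this numbering: the hydroxyl at C-3; a chloro group at C-9; a fluoro group at C-9.
Prefixes are listed alphabetically: chloro, fluoro.
Putting it together: 9-chloro-9-fluorodecan-3-ol.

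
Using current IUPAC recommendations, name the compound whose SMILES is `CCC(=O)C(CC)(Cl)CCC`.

Counting along the main chain through the carbonyl gives 7 carbons: the parent is heptane.
The principal characteristic group is a ketone (C=O on an internal carbon), named with the suffix -one.
Choose the numbering such that numbering from this end puts the carbonyl group at C-3 rather than C-5.
With this numbering: the carbonyl at C-3; a chloro group at C-4; an ethyl group at C-4.
Prefixes are listed alphabetically: chloro, ethyl.
Assembling the pieces gives 4-chloro-4-ethylheptan-3-one.

4-chloro-4-ethylheptan-3-one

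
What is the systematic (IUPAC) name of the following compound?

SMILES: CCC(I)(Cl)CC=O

3-chloro-3-iodopentanal

The longest chain bearing the –CHO group is 5 carbons long (pentane).
The principal characteristic group is an aldehyde (terminal –CHO), named with the suffix -al.
The numbering direction is chosen so that the aldehyde carbon is C-1 by definition.
This places a chloro group at C-3; an iodo group at C-3.
Prefixes are listed alphabetically: chloro, iodo.
Putting it together: 3-chloro-3-iodopentanal.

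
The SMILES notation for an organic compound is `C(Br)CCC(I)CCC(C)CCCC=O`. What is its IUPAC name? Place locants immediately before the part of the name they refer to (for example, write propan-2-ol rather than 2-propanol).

The longest carbon chain that includes the –CHO group has 11 carbons, so the parent hydride is undecane.
The principal characteristic group is an aldehyde (terminal –CHO), named with the suffix -al.
Number the chain so that the aldehyde carbon is C-1 by definition.
That gives a bromo group at C-11; an iodo group at C-8; a methyl group at C-5.
Prefixes are listed alphabetically: bromo, iodo, methyl.
Putting it together: 11-bromo-8-iodo-5-methylundecanal.

11-bromo-8-iodo-5-methylundecanal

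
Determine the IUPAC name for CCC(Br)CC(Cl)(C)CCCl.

5-bromo-1,3-dichloro-3-methylheptane

The longest carbon chain is 7 atoms: the parent is heptane.
Choose the numbering such that the substituent locant set {1,3,3,5} is lower than {3,5,5,7} at the first point of difference.
With this numbering: a bromo group at C-5; chloro groups at C-1 and C-3; a methyl group at C-3.
Prefixes are listed alphabetically: bromo, chloro, methyl.
Assembling the pieces gives 5-bromo-1,3-dichloro-3-methylheptane.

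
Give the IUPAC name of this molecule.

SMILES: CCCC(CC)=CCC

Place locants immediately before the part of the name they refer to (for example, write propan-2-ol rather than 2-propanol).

The longest carbon chain that includes the multiple bond has 7 carbons, so the parent hydride is heptane.
A C=C double bond in the chain gives the infix -ene-.
The numbering direction is chosen so that numbering from this end puts the double bond at C-3 rather than C-4.
That gives the double bond between C-3 and C-4; an ethyl group at C-4.
Putting it together: 4-ethylhept-3-ene.

4-ethylhept-3-ene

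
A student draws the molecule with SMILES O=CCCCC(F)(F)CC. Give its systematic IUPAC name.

Counting along the main chain through the –CHO group gives 7 carbons: the parent is heptane.
The principal characteristic group is an aldehyde (terminal –CHO), named with the suffix -al.
Number the chain so that the aldehyde carbon is C-1 by definition.
With this numbering: two fluoro groups at C-5.
Putting it together: 5,5-difluoroheptanal.

5,5-difluoroheptanal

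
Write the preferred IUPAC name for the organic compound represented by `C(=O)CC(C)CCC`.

The longest carbon chain that includes the –CHO group has 6 carbons, so the parent hydride is hexane.
The highest-priority functional group is an aldehyde (terminal –CHO), so the name ends in -al.
Choose the numbering such that the aldehyde carbon is C-1 by definition.
With this numbering: a methyl group at C-3.
Putting it together: 3-methylhexanal.

3-methylhexanal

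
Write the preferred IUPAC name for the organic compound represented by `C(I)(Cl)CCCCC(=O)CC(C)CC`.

10-chloro-10-iodo-3-methyldecan-5-one

The longest chain bearing the carbonyl is 10 carbons long (decane).
A ketone (C=O on an internal carbon) is the principal characteristic group, giving the suffix -one.
Choose the numbering such that numbering from this end puts the carbonyl group at C-5 rather than C-6.
With this numbering: the carbonyl at C-5; a chloro group at C-10; an iodo group at C-10; a methyl group at C-3.
The substituents are ordered alphabetically, ignoring any di-/tri- multipliers.
The name is 10-chloro-10-iodo-3-methyldecan-5-one.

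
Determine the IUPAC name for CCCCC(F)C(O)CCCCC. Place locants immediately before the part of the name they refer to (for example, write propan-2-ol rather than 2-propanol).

5-fluoroundecan-6-ol

The longest carbon chain that includes the –OH group has 11 carbons, so the parent hydride is undecane.
The principal characteristic group is an alcohol (–OH), named with the suffix -ol.
The numbering direction is chosen so that the substituent locant set {5} is lower than {7} at the first point of difference.
This places the hydroxyl at C-6; a fluoro group at C-5.
The name is 5-fluoroundecan-6-ol.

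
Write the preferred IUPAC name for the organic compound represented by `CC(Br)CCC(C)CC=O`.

6-bromo-3-methylheptanal

The longest chain bearing the –CHO group is 7 carbons long (heptane).
The highest-priority functional group is an aldehyde (terminal –CHO), so the name ends in -al.
Number the chain so that the aldehyde carbon is C-1 by definition.
With this numbering: a bromo group at C-6; a methyl group at C-3.
The substituents are ordered alphabetically, ignoring any di-/tri- multipliers.
Assembling the pieces gives 6-bromo-3-methylheptanal.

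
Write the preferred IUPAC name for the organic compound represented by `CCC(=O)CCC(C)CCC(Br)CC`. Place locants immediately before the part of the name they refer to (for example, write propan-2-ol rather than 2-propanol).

Counting along the main chain through the carbonyl gives 11 carbons: the parent is undecane.
The highest-priority functional group is a ketone (C=O on an internal carbon), so the name ends in -one.
The numbering direction is chosen so that numbering from this end puts the carbonyl group at C-3 rather than C-9.
That gives the carbonyl at C-3; a bromo group at C-9; a methyl group at C-6.
Substituent prefixes are cited in alphabetical order (multiplying prefixes like di-/tri- are ignored for ordering).
The name is 9-bromo-6-methylundecan-3-one.

9-bromo-6-methylundecan-3-one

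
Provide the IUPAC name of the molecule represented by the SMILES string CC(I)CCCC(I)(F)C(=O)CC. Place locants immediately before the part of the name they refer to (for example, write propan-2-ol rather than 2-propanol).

The longest chain bearing the carbonyl is 9 carbons long (nonane).
The principal characteristic group is a ketone (C=O on an internal carbon), named with the suffix -one.
Choose the numbering such that numbering from this end puts the carbonyl group at C-3 rather than C-7.
This places the carbonyl at C-3; a fluoro group at C-4; iodo groups at C-4 and C-8.
Substituent prefixes are cited in alphabetical order (multiplying prefixes like di-/tri- are ignored for ordering).
The name is 4-fluoro-4,8-diiodononan-3-one.

4-fluoro-4,8-diiodononan-3-one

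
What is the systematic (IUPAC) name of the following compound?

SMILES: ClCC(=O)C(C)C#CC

1-chloro-3-methylhex-4-yn-2-one

The longest chain bearing the carbonyl and the multiple bond is 6 carbons long (hexane).
The principal characteristic group is a ketone (C=O on an internal carbon), named with the suffix -one.
The chain contains a C≡C triple bond, so the unsaturation ending is -yne.
Number the chain so that numbering from this end puts the carbonyl group at C-2 rather than C-5.
With this numbering: the carbonyl at C-2; the triple bond between C-4 and C-5; a chloro group at C-1; a methyl group at C-3.
The substituents are ordered alphabetically, ignoring any di-/tri- multipliers.
Assembling the pieces gives 1-chloro-3-methylhex-4-yn-2-one.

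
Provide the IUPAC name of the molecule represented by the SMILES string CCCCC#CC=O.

The longest carbon chain that includes the –CHO group and the multiple bond has 7 carbons, so the parent hydride is heptane.
An aldehyde (terminal –CHO) is the principal characteristic group, giving the suffix -al.
The chain contains a C≡C triple bond, so the unsaturation ending is -yne.
Choose the numbering such that the aldehyde carbon is C-1 by definition.
That gives the triple bond between C-2 and C-3.
Assembling the pieces gives hept-2-ynal.

hept-2-ynal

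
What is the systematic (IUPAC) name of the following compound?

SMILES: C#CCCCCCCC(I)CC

9-iodoundec-1-yne

The longest carbon chain that includes the multiple bond has 11 carbons, so the parent hydride is undecane.
There is one C≡C triple bond, indicated by the ending -yne.
Choose the numbering such that numbering from this end puts the triple bond at C-1 rather than C-10.
That gives the triple bond between C-1 and C-2; an iodo group at C-9.
Putting it together: 9-iodoundec-1-yne.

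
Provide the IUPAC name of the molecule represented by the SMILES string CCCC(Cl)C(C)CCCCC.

4-chloro-5-methyldecane

The parent chain contains 10 carbons (decane).
Number the chain so that the substituent locant set {4,5} is lower than {6,7} at the first point of difference.
That gives a chloro group at C-4; a methyl group at C-5.
The substituents are ordered alphabetically, ignoring any di-/tri- multipliers.
The name is 4-chloro-5-methyldecane.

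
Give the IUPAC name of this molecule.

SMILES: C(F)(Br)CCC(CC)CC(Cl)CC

The longest continuous carbon chain has 8 atoms, so the parent hydride is octane.
Number the chain so that the substituent locant set {1,1,4,6} is lower than {3,5,8,8} at the first point of difference.
That gives a bromo group at C-1; a chloro group at C-6; an ethyl group at C-4; a fluoro group at C-1.
Prefixes are listed alphabetically: bromo, chloro, ethyl, fluoro.
The name is 1-bromo-6-chloro-4-ethyl-1-fluorooctane.

1-bromo-6-chloro-4-ethyl-1-fluorooctane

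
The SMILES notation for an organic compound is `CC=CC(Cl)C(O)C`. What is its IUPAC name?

3-chlorohex-4-en-2-ol

The longest chain bearing the –OH group and the multiple bond is 6 carbons long (hexane).
The highest-priority functional group is an alcohol (–OH), so the name ends in -ol.
There is one C=C double bond, indicated by the ending -ene.
Choose the numbering such that numbering from this end puts the hydroxyl group at C-2 rather than C-5.
With this numbering: the hydroxyl at C-2; the double bond between C-4 and C-5; a chloro group at C-3.
Putting it together: 3-chlorohex-4-en-2-ol.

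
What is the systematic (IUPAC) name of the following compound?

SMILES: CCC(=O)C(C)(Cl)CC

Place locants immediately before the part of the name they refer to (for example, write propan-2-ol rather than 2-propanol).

Counting along the main chain through the carbonyl gives 6 carbons: the parent is hexane.
The highest-priority functional group is a ketone (C=O on an internal carbon), so the name ends in -one.
The numbering direction is chosen so that numbering from this end puts the carbonyl group at C-3 rather than C-4.
This places the carbonyl at C-3; a chloro group at C-4; a methyl group at C-4.
The substituents are ordered alphabetically, ignoring any di-/tri- multipliers.
Putting it together: 4-chloro-4-methylhexan-3-one.

4-chloro-4-methylhexan-3-one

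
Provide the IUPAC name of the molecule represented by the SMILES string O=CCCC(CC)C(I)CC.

4-ethyl-5-iodoheptanal

The longest carbon chain that includes the –CHO group has 7 carbons, so the parent hydride is heptane.
The highest-priority functional group is an aldehyde (terminal –CHO), so the name ends in -al.
The numbering direction is chosen so that the aldehyde carbon is C-1 by definition.
This places an ethyl group at C-4; an iodo group at C-5.
Prefixes are listed alphabetically: ethyl, iodo.
The name is 4-ethyl-5-iodoheptanal.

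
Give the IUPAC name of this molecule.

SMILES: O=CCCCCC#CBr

7-bromohept-6-ynal

The longest chain bearing the –CHO group and the multiple bond is 7 carbons long (heptane).
The principal characteristic group is an aldehyde (terminal –CHO), named with the suffix -al.
A C≡C triple bond in the chain gives the infix -yne-.
Number the chain so that the aldehyde carbon is C-1 by definition.
With this numbering: the triple bond between C-6 and C-7; a bromo group at C-7.
Assembling the pieces gives 7-bromohept-6-ynal.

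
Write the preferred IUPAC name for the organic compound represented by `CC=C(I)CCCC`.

3-iodohept-2-ene

The longest carbon chain that includes the multiple bond has 7 carbons, so the parent hydride is heptane.
There is one C=C double bond, indicated by the ending -ene.
Choose the numbering such that numbering from this end puts the double bond at C-2 rather than C-5.
With this numbering: the double bond between C-2 and C-3; an iodo group at C-3.
Assembling the pieces gives 3-iodohept-2-ene.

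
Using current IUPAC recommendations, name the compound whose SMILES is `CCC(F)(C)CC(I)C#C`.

5-fluoro-3-iodo-5-methylhept-1-yne

The longest carbon chain that includes the multiple bond has 7 carbons, so the parent hydride is heptane.
A C≡C triple bond in the chain gives the infix -yne-.
Number the chain so that numbering from this end puts the triple bond at C-1 rather than C-6.
With this numbering: the triple bond between C-1 and C-2; a fluoro group at C-5; an iodo group at C-3; a methyl group at C-5.
The substituents are ordered alphabetically, ignoring any di-/tri- multipliers.
Assembling the pieces gives 5-fluoro-3-iodo-5-methylhept-1-yne.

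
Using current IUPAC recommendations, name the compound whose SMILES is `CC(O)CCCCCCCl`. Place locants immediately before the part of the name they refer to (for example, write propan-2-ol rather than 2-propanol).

8-chlorooctan-2-ol

The longest carbon chain that includes the –OH group has 8 carbons, so the parent hydride is octane.
The principal characteristic group is an alcohol (–OH), named with the suffix -ol.
Number the chain so that numbering from this end puts the hydroxyl group at C-2 rather than C-7.
That gives the hydroxyl at C-2; a chloro group at C-8.
The name is 8-chlorooctan-2-ol.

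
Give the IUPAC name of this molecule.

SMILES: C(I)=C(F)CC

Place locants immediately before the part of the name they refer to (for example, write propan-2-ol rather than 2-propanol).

The longest chain bearing the multiple bond is 4 carbons long (butane).
A C=C double bond in the chain gives the infix -ene-.
Number the chain so that numbering from this end puts the double bond at C-1 rather than C-3.
That gives the double bond between C-1 and C-2; a fluoro group at C-2; an iodo group at C-1.
The substituents are ordered alphabetically, ignoring any di-/tri- multipliers.
Assembling the pieces gives 2-fluoro-1-iodobut-1-ene.

2-fluoro-1-iodobut-1-ene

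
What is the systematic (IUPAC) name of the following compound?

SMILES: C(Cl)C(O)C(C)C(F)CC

The longest carbon chain that includes the –OH group has 6 carbons, so the parent hydride is hexane.
The principal characteristic group is an alcohol (–OH), named with the suffix -ol.
The numbering direction is chosen so that numbering from this end puts the hydroxyl group at C-2 rather than C-5.
That gives the hydroxyl at C-2; a chloro group at C-1; a fluoro group at C-4; a methyl group at C-3.
The substituents are ordered alphabetically, ignoring any di-/tri- multipliers.
Putting it together: 1-chloro-4-fluoro-3-methylhexan-2-ol.

1-chloro-4-fluoro-3-methylhexan-2-ol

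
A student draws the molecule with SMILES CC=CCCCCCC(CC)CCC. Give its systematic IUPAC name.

9-ethyldodec-2-ene

The longest carbon chain that includes the multiple bond has 12 carbons, so the parent hydride is dodecane.
There is one C=C double bond, indicated by the ending -ene.
Choose the numbering such that numbering from this end puts the double bond at C-2 rather than C-10.
That gives the double bond between C-2 and C-3; an ethyl group at C-9.
The name is 9-ethyldodec-2-ene.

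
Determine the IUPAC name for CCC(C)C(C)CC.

The parent chain contains 6 carbons (hexane).
Both numbering directions give the same locant set; either may be used.
With this numbering: methyl groups at C-3 and C-4.
Putting it together: 3,4-dimethylhexane.

3,4-dimethylhexane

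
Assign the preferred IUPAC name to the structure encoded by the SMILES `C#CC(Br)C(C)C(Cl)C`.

3-bromo-5-chloro-4-methylhex-1-yne

The longest chain bearing the multiple bond is 6 carbons long (hexane).
A C≡C triple bond in the chain gives the infix -yne-.
Choose the numbering such that numbering from this end puts the triple bond at C-1 rather than C-5.
This places the triple bond between C-1 and C-2; a bromo group at C-3; a chloro group at C-5; a methyl group at C-4.
Prefixes are listed alphabetically: bromo, chloro, methyl.
The name is 3-bromo-5-chloro-4-methylhex-1-yne.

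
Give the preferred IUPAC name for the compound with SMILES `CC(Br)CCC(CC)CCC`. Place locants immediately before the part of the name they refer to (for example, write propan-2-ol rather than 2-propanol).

2-bromo-5-ethyloctane

The longest continuous carbon chain has 8 atoms, so the parent hydride is octane.
Number the chain so that the substituent locant set {2,5} is lower than {4,7} at the first point of difference.
With this numbering: a bromo group at C-2; an ethyl group at C-5.
Substituent prefixes are cited in alphabetical order (multiplying prefixes like di-/tri- are ignored for ordering).
Assembling the pieces gives 2-bromo-5-ethyloctane.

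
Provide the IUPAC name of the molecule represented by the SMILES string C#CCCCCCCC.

The longest chain bearing the multiple bond is 9 carbons long (nonane).
There is one C≡C triple bond, indicated by the ending -yne.
Choose the numbering such that numbering from this end puts the triple bond at C-1 rather than C-8.
This places the triple bond between C-1 and C-2.
Putting it together: non-1-yne.

non-1-yne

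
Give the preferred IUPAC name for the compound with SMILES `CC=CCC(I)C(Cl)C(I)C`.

The longest carbon chain that includes the multiple bond has 8 carbons, so the parent hydride is octane.
A C=C double bond in the chain gives the infix -ene-.
The numbering direction is chosen so that numbering from this end puts the double bond at C-2 rather than C-6.
With this numbering: the double bond between C-2 and C-3; a chloro group at C-6; iodo groups at C-5 and C-7.
Prefixes are listed alphabetically: chloro, iodo.
Putting it together: 6-chloro-5,7-diiodooct-2-ene.

6-chloro-5,7-diiodooct-2-ene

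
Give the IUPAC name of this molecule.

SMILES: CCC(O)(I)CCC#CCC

3-iodonon-6-yn-3-ol

The longest carbon chain that includes the –OH group and the multiple bond has 9 carbons, so the parent hydride is nonane.
The highest-priority functional group is an alcohol (–OH), so the name ends in -ol.
The chain contains a C≡C triple bond, so the unsaturation ending is -yne.
Choose the numbering such that numbering from this end puts the hydroxyl group at C-3 rather than C-7.
That gives the hydroxyl at C-3; the triple bond between C-6 and C-7; an iodo group at C-3.
Assembling the pieces gives 3-iodonon-6-yn-3-ol.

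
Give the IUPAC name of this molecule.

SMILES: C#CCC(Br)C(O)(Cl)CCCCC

The longest carbon chain that includes the –OH group and the multiple bond has 10 carbons, so the parent hydride is decane.
The highest-priority functional group is an alcohol (–OH), so the name ends in -ol.
A C≡C triple bond in the chain gives the infix -yne-.
The numbering direction is chosen so that numbering from this end puts the hydroxyl group at C-5 rather than C-6.
This places the hydroxyl at C-5; the triple bond between C-1 and C-2; a bromo group at C-4; a chloro group at C-5.
The substituents are ordered alphabetically, ignoring any di-/tri- multipliers.
Assembling the pieces gives 4-bromo-5-chlorodec-1-yn-5-ol.

4-bromo-5-chlorodec-1-yn-5-ol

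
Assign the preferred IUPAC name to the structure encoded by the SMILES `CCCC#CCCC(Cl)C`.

8-chloronon-4-yne

The longest chain bearing the multiple bond is 9 carbons long (nonane).
There is one C≡C triple bond, indicated by the ending -yne.
Number the chain so that numbering from this end puts the triple bond at C-4 rather than C-5.
This places the triple bond between C-4 and C-5; a chloro group at C-8.
The name is 8-chloronon-4-yne.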